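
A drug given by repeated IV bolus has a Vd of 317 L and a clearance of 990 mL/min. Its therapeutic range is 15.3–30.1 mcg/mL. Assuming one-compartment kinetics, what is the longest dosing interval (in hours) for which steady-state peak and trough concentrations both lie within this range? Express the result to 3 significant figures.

3.61 h

CL = 990 mL/min × 60/1000 = 59.40 L/h
k = CL / Vd = 59.40 / 317.0 = 0.1874 h⁻¹
Between IV bolus doses, concentration decays as C = C₀·e^(−kτ), so C_peak/C_trough = e^(kτ).
τ_max = ln(C_peak/C_trough) / k = ln(30.1/15.3) / 0.1874 = 0.6767 / 0.1874 = 3.611 h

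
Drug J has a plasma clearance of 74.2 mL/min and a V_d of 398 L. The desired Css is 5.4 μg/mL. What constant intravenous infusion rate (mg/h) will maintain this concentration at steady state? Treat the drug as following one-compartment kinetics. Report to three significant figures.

24.0 mg/h

CL = 74.2 mL/min = 74.2 × 0.06 = 4.452 L/h
Rate = CL × Css = 4.452 × 5.4 = 24.04 mg/h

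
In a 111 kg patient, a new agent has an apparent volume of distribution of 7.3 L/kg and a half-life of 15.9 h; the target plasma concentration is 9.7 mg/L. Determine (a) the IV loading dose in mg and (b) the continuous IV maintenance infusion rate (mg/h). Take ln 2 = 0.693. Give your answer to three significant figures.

Vd = 7.3 L/kg × 111 kg = 810.3 L
LD = Vd × C = 810.3 × 9.7 = 7860 mg
CL = 0.693 × Vd / t½ = 0.693 × 810.3 / 15.9 = 35.32 L/h
Infusion rate = CL × Css = 35.32 × 9.7 = 342.6 mg/h

(a) 7860 mg; (b) 343 mg/h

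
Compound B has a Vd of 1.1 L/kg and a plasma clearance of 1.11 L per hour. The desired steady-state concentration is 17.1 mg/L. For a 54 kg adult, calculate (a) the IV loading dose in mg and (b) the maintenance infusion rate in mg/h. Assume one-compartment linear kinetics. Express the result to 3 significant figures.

Total Vd = 1.1 × 54 = 59.40 L
Loading dose = Vd × C = 59.40 × 17.1 = 1016 mg
Infusion rate = 1.110 L/h × 17.1 mg/L = 18.98 mg/h

(a) 1020 mg; (b) 19.0 mg/h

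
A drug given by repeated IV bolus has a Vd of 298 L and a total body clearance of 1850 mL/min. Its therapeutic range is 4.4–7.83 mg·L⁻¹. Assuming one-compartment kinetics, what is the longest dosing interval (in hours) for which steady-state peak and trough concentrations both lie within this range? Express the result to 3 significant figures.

1.55 h

CL = 1850 mL/min × 60/1000 = 111.0 L/h
k = CL / Vd = 111.0 / 298.0 = 0.3725 h⁻¹
Between IV bolus doses, concentration decays as C = C₀·e^(−kτ), so C_peak/C_trough = e^(kτ).
τ_max = ln(C_peak/C_trough) / k = ln(7.83/4.4) / 0.3725 = 0.5764 / 0.3725 = 1.547 h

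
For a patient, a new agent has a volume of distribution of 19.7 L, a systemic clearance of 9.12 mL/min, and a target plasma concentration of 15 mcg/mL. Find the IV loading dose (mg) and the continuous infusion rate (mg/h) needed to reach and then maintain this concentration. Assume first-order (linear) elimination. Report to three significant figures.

(a) 296 mg; (b) 8.21 mg/h

Loading dose = Vd × C = 19.70 × 15 = 295.5 mg
Convert clearance: 9.12 mL/min × 60 min/h ÷ 1000 mL/L = 0.5472 L/h
Maintenance infusion rate = CL × Css = 0.5472 × 15 = 8.208 mg/h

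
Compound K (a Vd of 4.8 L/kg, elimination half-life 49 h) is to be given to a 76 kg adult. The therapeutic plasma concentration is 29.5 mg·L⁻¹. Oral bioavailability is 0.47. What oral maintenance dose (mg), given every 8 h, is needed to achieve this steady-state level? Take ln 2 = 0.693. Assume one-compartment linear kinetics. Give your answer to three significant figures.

Total Vd = 4.8 × 76 = 364.8 L
k = 0.693/49 = 0.01414 h⁻¹, so CL = k·Vd = 0.01414 × 364.8 = 5.158 L/h
D = CL × Css × τ / F = 5.158 × 29.5 × 8 / 0.47 = 2590 mg

2590 mg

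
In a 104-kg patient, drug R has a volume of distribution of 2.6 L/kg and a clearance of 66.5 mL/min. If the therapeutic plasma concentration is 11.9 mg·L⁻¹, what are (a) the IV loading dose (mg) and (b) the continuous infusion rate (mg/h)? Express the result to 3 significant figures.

(a) 3220 mg; (b) 47.5 mg/h

Vd(total) = 104 kg × 2.6 L/kg = 270.4 L
LD = Vd · C_target = 270.4 × 11.9 = 3218 mg
Convert clearance: 66.5 mL/min × 60 min/h ÷ 1000 mL/L = 3.990 L/h
Maintenance infusion rate = CL × Css = 3.990 × 11.9 = 47.48 mg/h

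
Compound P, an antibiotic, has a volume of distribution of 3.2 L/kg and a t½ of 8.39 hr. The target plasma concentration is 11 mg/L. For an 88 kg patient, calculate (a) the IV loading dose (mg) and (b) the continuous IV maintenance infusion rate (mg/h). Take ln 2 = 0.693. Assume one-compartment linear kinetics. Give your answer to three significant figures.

Vd = 3.2 L/kg × 88 kg = 281.6 L
LD = Vd × C = 281.6 × 11 = 3098 mg
CL = 0.693 × Vd / t½ = 0.693 × 281.6 / 8.39 = 23.26 L/h
Infusion rate = CL × Css = 23.26 × 11 = 255.9 mg/h

(a) 3100 mg; (b) 256 mg/h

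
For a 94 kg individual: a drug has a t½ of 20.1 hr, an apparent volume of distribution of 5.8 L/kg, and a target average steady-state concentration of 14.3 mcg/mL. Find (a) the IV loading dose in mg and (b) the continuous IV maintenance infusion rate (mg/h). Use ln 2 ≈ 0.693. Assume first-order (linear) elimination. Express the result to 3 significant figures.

(a) 7800 mg; (b) 269 mg/h

Vd(total) = 94 kg × 5.8 L/kg = 545.2 L
LD = Vd × C = 545.2 × 14.3 = 7796 mg
CL = 0.693 × Vd / t½ = 0.693 × 545.2 / 20.1 = 18.80 L/h
Infusion rate = CL × Css = 18.80 × 14.3 = 268.8 mg/h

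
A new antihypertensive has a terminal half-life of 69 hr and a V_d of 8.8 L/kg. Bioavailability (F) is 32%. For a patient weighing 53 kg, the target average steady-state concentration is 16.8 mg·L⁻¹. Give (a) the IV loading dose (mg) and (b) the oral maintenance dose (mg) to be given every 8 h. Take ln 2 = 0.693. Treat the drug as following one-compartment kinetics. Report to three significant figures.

Vd = 8.8 L/kg × 53 kg = 466.4 L
LD = Vd × C = 466.4 × 16.8 = 7836 mg
CL = 0.693 × Vd / t½ = 0.693 × 466.4 / 69 = 4.684 L/h
D = CL × Css × τ / F = 4.684 × 16.8 × 8 / 0.32 = 1967 mg

(a) 7840 mg; (b) 1970 mg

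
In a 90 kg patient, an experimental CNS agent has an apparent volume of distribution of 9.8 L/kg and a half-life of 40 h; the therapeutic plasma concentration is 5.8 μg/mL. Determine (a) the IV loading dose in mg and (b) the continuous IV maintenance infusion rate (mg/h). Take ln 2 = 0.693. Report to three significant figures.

(a) 5120 mg; (b) 88.6 mg/h

Vd(total) = 90 kg × 9.8 L/kg = 882.0 L
LD = Vd × C = 882.0 × 5.8 = 5116 mg
CL = 0.693 × Vd / t½ = 0.693 × 882.0 / 40 = 15.28 L/h
Infusion rate = CL × Css = 15.28 × 5.8 = 88.62 mg/h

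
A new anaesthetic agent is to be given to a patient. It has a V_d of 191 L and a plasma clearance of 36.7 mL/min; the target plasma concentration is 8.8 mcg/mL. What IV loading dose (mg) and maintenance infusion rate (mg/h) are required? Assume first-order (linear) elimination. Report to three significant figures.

Loading dose = Vd × C = 191.0 × 8.8 = 1681 mg
CL = 36.7 mL/min = 36.7 × 0.06 = 2.202 L/h
Infusion rate = 2.202 L/h × 8.8 mg/L = 19.38 mg/h

(a) 1680 mg; (b) 19.4 mg/h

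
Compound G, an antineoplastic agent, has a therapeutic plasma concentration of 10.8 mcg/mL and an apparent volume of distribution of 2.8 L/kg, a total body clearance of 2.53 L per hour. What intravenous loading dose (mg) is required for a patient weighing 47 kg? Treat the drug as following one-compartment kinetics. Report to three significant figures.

Total Vd = 2.8 × 47 = 131.6 L
LD = Vd × C = 131.6 × 10.80 = 1421 mg

1420 mg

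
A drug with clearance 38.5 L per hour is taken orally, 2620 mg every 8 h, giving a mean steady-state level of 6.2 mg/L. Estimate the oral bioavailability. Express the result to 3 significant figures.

F·D/τ = CL·Css at steady state → F = CL·Css·τ / D.
F = 38.5 × 6.2 × 8 / 2620 = 0.729

0.729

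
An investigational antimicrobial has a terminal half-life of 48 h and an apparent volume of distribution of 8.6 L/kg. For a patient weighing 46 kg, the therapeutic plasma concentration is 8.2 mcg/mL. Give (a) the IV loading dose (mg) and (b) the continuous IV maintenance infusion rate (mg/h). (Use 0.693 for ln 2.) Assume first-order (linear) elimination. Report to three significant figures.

(a) 3240 mg; (b) 46.8 mg/h

Total Vd = 8.6 × 46 = 395.6 L
LD = Vd × C = 395.6 × 8.2 = 3244 mg
CL = 0.693 × Vd / t½ = 0.693 × 395.6 / 48 = 5.711 L/h
Infusion rate = CL × Css = 5.711 × 8.2 = 46.83 mg/h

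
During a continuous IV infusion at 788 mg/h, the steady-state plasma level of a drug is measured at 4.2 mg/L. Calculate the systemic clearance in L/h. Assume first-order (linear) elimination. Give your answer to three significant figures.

At steady state, infusion rate = CL × Css, so CL = rate / Css.
CL = 788 / 4.2 = 187.6 L/h

188 L/h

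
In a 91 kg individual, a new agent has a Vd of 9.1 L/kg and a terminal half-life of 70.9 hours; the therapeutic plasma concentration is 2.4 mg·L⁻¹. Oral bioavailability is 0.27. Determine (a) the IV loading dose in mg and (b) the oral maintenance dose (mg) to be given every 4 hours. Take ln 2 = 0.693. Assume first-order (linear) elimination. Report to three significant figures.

Vd(total) = 91 kg × 9.1 L/kg = 828.1 L
LD = Vd × C = 828.1 × 2.4 = 1987 mg
CL = 0.693 × Vd / t½ = 0.693 × 828.1 / 70.9 = 8.094 L/h
D = CL × Css × τ / F = 8.094 × 2.4 × 4 / 0.27 = 287.8 mg

(a) 1990 mg; (b) 288 mg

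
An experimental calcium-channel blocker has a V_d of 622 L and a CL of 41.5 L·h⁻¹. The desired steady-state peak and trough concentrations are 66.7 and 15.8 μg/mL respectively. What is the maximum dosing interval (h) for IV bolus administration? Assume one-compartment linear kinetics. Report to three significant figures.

k = CL / Vd = 41.50 / 622.0 = 0.06672 h⁻¹
Between IV bolus doses, concentration decays as C = C₀·e^(−kτ), so C_peak/C_trough = e^(kτ).
τ_max = ln(C_peak/C_trough) / k = ln(66.7/15.8) / 0.06672 = 1.440 / 0.06672 = 21.58 h

21.6 h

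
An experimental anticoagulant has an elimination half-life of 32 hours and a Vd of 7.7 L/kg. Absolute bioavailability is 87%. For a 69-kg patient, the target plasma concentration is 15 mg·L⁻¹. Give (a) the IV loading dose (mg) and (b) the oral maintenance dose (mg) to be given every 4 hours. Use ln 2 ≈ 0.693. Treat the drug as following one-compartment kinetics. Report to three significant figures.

Vd = 7.7 L/kg × 69 kg = 531.3 L
LD = Vd × C = 531.3 × 15 = 7970 mg
CL = 0.693 × Vd / t½ = 0.693 × 531.3 / 32 = 11.51 L/h
D = CL × Css × τ / F = 11.51 × 15 × 4 / 0.87 = 793.8 mg

(a) 7970 mg; (b) 794 mg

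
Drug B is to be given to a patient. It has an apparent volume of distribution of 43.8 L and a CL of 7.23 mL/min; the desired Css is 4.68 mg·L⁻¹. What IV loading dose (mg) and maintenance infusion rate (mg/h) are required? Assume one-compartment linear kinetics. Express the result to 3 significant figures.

Loading dose = Vd × C = 43.80 × 4.68 = 205.0 mg
Convert clearance: 7.23 mL/min × 60 min/h ÷ 1000 mL/L = 0.4338 L/h
Maintenance infusion rate = CL × Css = 0.4338 × 4.68 = 2.030 mg/h

(a) 205 mg; (b) 2.03 mg/h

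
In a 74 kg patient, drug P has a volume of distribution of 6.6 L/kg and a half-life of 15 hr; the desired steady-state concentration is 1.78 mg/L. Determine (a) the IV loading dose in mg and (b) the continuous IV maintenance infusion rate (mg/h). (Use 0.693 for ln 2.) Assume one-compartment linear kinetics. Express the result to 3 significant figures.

(a) 869 mg; (b) 40.2 mg/h

Vd = 6.6 L/kg × 74 kg = 488.4 L
LD = Vd × C = 488.4 × 1.78 = 869.4 mg
CL = 0.693 × Vd / t½ = 0.693 × 488.4 / 15 = 22.56 L/h
Infusion rate = CL × Css = 22.56 × 1.78 = 40.16 mg/h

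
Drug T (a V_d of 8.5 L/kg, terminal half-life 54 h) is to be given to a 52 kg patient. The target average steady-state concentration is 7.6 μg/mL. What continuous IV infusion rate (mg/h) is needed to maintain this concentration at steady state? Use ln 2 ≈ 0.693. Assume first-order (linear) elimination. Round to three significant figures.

43.1 mg/h

Vd(total) = 52 kg × 8.5 L/kg = 442.0 L
CL = 0.693 × Vd / t½ = 0.693 × 442.0 / 54 = 5.672 L/h
Infusion rate = CL × Css = 5.672 × 7.6 = 43.11 mg/h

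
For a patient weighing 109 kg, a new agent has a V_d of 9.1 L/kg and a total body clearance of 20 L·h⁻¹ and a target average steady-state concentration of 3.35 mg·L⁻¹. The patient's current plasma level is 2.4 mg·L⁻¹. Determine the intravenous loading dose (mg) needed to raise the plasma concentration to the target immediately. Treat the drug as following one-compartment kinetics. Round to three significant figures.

Vd(total) = 109 kg × 9.1 L/kg = 991.9 L
LD is governed by Vd — clearance does not enter the loading-dose calculation.
Concentration deficit ΔC = 3.35 − 2.4 = 0.9500 mg/L
LD = Vd × ΔC = 991.9 × 0.9500 = 942.3 mg

942 mg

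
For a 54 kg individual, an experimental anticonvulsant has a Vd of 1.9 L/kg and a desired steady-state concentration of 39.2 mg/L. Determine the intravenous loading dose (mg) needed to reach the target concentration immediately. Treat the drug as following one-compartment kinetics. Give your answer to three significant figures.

4020 mg

Vd = 1.9 L/kg × 54 kg = 102.6 L
The loading dose fills Vd to the target concentration.
LD = Vd × C = 102.6 × 39.20 = 4022 mg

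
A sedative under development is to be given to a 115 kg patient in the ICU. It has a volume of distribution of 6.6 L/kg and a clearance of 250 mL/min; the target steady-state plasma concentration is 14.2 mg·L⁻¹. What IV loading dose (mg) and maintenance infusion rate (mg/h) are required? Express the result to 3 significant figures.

Vd(total) = 115 kg × 6.6 L/kg = 759.0 L
Loading dose = Vd × C = 759.0 × 14.2 = 10780 mg
CL = 250 mL/min = 250 × 0.06 = 15.00 L/h
Infusion rate = 15.00 L/h × 14.2 mg/L = 213.0 mg/h

(a) 10800 mg; (b) 213 mg/h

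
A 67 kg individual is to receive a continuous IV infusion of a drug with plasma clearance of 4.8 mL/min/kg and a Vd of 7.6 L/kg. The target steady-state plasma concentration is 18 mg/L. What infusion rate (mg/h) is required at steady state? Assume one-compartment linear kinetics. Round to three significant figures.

347 mg/h

CL = 4.8 mL/min/kg × 67 kg = 321.6 mL/min = 321.6 × 60/1000 = 19.30 L/h
Infusion rate = CL · Css = 19.30 L/h × 18 mg/L = 347.4 mg/h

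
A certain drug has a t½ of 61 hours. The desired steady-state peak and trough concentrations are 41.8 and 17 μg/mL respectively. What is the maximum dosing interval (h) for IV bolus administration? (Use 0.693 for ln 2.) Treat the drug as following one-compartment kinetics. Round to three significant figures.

k = 0.693 / t½ = 0.693 / 61 = 0.01136 h⁻¹
Between IV bolus doses, concentration decays as C = C₀·e^(−kτ), so C_peak/C_trough = e^(kτ).
τ_max = ln(C_peak/C_trough) / k = ln(41.8/17) / 0.01136 = 0.8997 / 0.01136 = 79.20 h

79.2 h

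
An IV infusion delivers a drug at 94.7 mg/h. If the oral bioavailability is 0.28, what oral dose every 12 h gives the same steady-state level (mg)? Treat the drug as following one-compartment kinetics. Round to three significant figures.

4060 mg

To maintain the same Css, the systemic dosing rate must be unchanged: F·D/τ = infusion rate.
D = rate × τ / F = 94.7 × 12 / 0.28 = 4059 mg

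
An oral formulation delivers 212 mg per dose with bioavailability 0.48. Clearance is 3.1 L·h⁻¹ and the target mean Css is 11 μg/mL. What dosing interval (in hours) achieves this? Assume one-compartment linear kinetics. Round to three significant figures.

F·D/τ = CL·Css → τ = F·D / (CL·Css).
τ = 0.48 × 212 / (3.1 × 11) = 2.984 h

2.98 h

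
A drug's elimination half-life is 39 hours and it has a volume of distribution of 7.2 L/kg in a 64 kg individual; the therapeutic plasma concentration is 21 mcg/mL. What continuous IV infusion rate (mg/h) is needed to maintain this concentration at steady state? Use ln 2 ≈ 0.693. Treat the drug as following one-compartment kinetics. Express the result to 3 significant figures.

Vd = 7.2 L/kg × 64 kg = 460.8 L
CL = 0.693 × Vd / t½ = 0.693 × 460.8 / 39 = 8.188 L/h
Infusion rate = CL × Css = 8.188 × 21 = 171.9 mg/h

172 mg/h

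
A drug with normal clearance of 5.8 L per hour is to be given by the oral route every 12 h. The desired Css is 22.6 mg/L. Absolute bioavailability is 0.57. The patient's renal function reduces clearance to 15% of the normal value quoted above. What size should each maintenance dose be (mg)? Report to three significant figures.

414 mg

Patient clearance = 0.15 × 5.800 = 0.8700 L/h
D = CL × Css × τ / F = 0.8700 × 22.6 × 12 / 0.57 = 413.9 mg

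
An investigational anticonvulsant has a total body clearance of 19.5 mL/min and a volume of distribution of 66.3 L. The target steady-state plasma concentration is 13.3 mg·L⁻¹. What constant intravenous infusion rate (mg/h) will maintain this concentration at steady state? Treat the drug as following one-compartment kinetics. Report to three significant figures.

15.6 mg/h

CL = 19.5 mL/min × 60/1000 = 1.170 L/h
R₀ = 1.170 × 13.3 = 15.56 mg/h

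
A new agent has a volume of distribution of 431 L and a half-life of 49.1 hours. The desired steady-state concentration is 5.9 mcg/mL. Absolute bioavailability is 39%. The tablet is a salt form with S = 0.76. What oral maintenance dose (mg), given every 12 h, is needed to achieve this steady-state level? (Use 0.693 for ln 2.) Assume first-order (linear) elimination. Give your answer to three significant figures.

CL = 0.693 × Vd / t½ = 0.693 × 431.0 / 49.1 = 6.083 L/h
D = CL × Css × τ / F / S = 6.083 × 5.9 × 12 / 0.39 / 0.76 = 1453 mg

1450 mg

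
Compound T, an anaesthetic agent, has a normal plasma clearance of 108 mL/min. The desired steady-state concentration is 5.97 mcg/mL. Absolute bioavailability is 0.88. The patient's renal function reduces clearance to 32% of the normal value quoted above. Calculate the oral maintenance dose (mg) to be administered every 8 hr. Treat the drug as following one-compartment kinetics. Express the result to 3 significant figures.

CL = 108 mL/min = 108 × 0.06 = 6.480 L/h
Patient clearance = 0.32 × 6.480 = 2.074 L/h
At steady state, dose per interval replaces the amount cleared in that interval: F·D/τ = CL·Css.
D = CL × Css × τ / F = 2.074 × 5.97 × 8 / 0.88 = 112.6 mg

113 mg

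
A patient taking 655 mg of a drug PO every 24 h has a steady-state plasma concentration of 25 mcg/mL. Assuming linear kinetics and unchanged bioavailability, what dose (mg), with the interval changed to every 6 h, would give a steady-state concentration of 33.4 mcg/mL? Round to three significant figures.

219 mg

For first-order elimination, Css ∝ F·D/(CL·τ); F and CL are unchanged, so Css ∝ D/τ.
D₂ = D₁ × (Css,target / Css,current) × (τ₂/τ₁) = 655 × (33.4/25) × (6/24) = 218.8 mg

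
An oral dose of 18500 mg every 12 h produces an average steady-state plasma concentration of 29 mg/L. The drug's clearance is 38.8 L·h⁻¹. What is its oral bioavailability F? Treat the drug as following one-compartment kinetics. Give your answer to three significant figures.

0.730

F·D/τ = CL·Css at steady state → F = CL·Css·τ / D.
F = 38.8 × 29 × 12 / 18500 = 0.730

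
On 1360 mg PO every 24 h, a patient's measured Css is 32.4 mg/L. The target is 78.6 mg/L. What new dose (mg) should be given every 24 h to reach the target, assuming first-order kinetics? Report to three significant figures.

With linear kinetics, Css is proportional to dose rate (D/τ) at fixed clearance.
D₂ = D₁ × (Css,target / Css,current) = 1360 × 78.6/32.4 = 3299 mg

3300 mg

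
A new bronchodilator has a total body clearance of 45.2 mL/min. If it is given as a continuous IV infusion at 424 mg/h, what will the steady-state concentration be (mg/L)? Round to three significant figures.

156 mg/L

CL = 45.2 mL/min = 45.2 × 0.06 = 2.712 L/h
Css = rate / CL = 424 / 2.712 = 156.3 mg/L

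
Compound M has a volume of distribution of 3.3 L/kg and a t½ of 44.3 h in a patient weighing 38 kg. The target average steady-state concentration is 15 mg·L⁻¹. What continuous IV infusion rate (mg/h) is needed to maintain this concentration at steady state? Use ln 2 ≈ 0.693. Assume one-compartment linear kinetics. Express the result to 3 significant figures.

Total Vd = 3.3 × 38 = 125.4 L
k = 0.693/44.3 = 0.01564 h⁻¹, so CL = k·Vd = 0.01564 × 125.4 = 1.961 L/h
Infusion rate = CL × Css = 1.961 × 15 = 29.42 mg/h

29.4 mg/h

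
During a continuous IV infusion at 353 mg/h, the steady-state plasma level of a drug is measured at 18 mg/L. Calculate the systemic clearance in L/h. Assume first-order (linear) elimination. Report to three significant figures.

At steady state, infusion rate = CL × Css, so CL = rate / Css.
CL = 353 / 18 = 19.61 L/h

19.6 L/h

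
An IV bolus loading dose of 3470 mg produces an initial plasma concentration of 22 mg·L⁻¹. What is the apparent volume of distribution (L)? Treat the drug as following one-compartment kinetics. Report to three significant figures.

Immediately after an IV bolus, C₀ = Dose / Vd, so Vd = Dose / C₀.
Vd = 3470 / 22 = 157.7 L

158 L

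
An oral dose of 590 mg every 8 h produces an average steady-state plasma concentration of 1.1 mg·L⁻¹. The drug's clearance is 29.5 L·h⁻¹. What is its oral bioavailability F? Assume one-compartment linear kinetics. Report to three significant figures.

F·D/τ = CL·Css at steady state → F = CL·Css·τ / D.
F = 29.5 × 1.1 × 8 / 590 = 0.440

0.440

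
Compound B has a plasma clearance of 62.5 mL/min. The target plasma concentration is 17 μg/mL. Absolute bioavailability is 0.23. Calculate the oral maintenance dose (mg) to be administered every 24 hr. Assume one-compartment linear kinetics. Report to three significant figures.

Convert clearance: 62.5 mL/min × 60 min/h ÷ 1000 mL/L = 3.750 L/h
D = CL × Css × τ / F = 3.750 × 17 × 24 / 0.23 = 6652 mg

6650 mg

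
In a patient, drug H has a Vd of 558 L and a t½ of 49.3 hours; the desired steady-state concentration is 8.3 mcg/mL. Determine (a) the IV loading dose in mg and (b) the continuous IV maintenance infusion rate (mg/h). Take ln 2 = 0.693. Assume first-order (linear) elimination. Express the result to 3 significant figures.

LD = Vd × C = 558.0 × 8.3 = 4631 mg
CL = 0.693 × Vd / t½ = 0.693 × 558.0 / 49.3 = 7.844 L/h
Infusion rate = CL × Css = 7.844 × 8.3 = 65.11 mg/h

(a) 4630 mg; (b) 65.1 mg/h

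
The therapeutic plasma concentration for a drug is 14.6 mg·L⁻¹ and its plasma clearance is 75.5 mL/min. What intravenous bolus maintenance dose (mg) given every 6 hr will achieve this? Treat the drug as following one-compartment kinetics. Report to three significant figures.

397 mg

Convert clearance: 75.5 mL/min × 60 min/h ÷ 1000 mL/L = 4.530 L/h
D = CL × Css × τ = 4.530 × 14.6 × 6 = 396.8 mg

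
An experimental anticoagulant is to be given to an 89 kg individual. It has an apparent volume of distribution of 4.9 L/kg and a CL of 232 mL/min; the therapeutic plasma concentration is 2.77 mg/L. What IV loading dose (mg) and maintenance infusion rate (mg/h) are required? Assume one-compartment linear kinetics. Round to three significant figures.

(a) 1210 mg; (b) 38.6 mg/h

Total Vd = 4.9 × 89 = 436.1 L
LD = Vd · C_target = 436.1 × 2.77 = 1208 mg
CL = 232 mL/min = 232 × 0.06 = 13.92 L/h
Maintenance infusion rate = CL × Css = 13.92 × 2.77 = 38.56 mg/h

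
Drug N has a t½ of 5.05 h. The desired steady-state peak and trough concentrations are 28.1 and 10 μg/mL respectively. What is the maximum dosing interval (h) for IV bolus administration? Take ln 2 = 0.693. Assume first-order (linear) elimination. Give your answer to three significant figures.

k = 0.693 / t½ = 0.693 / 5.05 = 0.1372 h⁻¹
Between IV bolus doses, concentration decays as C = C₀·e^(−kτ), so C_peak/C_trough = e^(kτ).
τ_max = ln(C_peak/C_trough) / k = ln(28.1/10) / 0.1372 = 1.033 / 0.1372 = 7.529 h

7.53 h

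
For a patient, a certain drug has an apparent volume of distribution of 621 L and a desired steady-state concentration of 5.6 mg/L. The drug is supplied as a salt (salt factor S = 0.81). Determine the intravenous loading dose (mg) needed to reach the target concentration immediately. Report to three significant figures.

LD = Vd × C / S = 621.0 × 5.600 / 0.81 = 4293 mg

4290 mg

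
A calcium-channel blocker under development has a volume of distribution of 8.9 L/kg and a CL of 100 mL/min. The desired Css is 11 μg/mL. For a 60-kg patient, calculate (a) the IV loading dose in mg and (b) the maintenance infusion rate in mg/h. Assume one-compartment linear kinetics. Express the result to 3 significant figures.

Vd = 8.9 L/kg × 60 kg = 534.0 L
Loading: fill Vd to C_target → 534.0 L × 11 mg/L = 5874 mg
CL = 100 mL/min = 100 × 0.06 = 6.000 L/h
Maintenance infusion rate = CL × Css = 6.000 × 11 = 66.00 mg/h

(a) 5870 mg; (b) 66.0 mg/h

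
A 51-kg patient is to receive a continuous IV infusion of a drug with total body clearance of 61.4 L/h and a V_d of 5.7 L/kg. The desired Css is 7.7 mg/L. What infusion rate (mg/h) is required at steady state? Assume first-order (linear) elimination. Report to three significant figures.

Vd does not affect the maintenance rate; only clearance governs steady-state input.
R₀ = 61.40 × 7.7 = 472.8 mg/h

473 mg/h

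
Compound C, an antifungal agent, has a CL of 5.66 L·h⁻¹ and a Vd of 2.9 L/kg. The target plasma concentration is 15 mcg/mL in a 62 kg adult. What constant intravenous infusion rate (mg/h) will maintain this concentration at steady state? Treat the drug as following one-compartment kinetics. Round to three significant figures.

Rate = CL × Css = 5.660 × 15 = 84.90 mg/h

84.9 mg/h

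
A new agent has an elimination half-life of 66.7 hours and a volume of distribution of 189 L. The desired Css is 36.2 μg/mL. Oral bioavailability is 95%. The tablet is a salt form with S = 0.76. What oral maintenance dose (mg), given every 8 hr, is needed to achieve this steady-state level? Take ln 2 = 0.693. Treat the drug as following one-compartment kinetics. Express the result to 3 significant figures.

788 mg

CL = ln 2 · Vd / t½ = 0.693 × 189.0 / 66.7 = 1.964 L/h
D = CL × Css × τ / F / S = 1.964 × 36.2 × 8 / 0.95 / 0.76 = 787.8 mg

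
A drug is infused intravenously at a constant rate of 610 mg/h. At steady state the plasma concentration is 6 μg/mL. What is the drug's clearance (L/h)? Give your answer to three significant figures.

102 L/h

At steady state, infusion rate = CL × Css, so CL = rate / Css.
CL = 610 / 6 = 101.7 L/h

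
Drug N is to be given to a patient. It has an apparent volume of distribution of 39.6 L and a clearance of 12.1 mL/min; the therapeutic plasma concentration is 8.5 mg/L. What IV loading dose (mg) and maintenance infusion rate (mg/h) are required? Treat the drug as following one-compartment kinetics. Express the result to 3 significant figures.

(a) 337 mg; (b) 6.17 mg/h

Loading: fill Vd to C_target → 39.60 L × 8.5 mg/L = 336.6 mg
Convert clearance: 12.1 mL/min × 60 min/h ÷ 1000 mL/L = 0.7260 L/h
Maintenance infusion rate = CL × Css = 0.7260 × 8.5 = 6.171 mg/h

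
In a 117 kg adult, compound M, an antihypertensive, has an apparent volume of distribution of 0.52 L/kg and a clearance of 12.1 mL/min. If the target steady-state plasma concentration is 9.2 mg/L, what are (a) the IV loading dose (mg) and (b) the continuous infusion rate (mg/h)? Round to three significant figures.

(a) 560 mg; (b) 6.68 mg/h

Vd(total) = 117 kg × 0.52 L/kg = 60.84 L
Loading: fill Vd to C_target → 60.84 L × 9.2 mg/L = 559.7 mg
CL = 12.1 mL/min × 60/1000 = 0.7260 L/h
Maintenance infusion rate = CL × Css = 0.7260 × 9.2 = 6.679 mg/h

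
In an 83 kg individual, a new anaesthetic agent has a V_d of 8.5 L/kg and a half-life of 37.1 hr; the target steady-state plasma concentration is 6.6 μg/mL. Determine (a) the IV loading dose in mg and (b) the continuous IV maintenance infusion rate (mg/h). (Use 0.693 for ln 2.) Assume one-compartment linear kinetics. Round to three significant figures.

Total Vd = 8.5 × 83 = 705.5 L
LD = Vd × C = 705.5 × 6.6 = 4656 mg
CL = 0.693 × Vd / t½ = 0.693 × 705.5 / 37.1 = 13.18 L/h
Infusion rate = CL × Css = 13.18 × 6.6 = 86.99 mg/h

(a) 4660 mg; (b) 87.0 mg/h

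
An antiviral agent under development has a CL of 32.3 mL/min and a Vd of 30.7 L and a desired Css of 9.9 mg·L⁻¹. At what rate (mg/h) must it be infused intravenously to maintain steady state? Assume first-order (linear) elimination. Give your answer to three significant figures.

CL = 32.3 mL/min = 32.3 × 0.06 = 1.938 L/h
Infusion rate = CL · Css = 1.938 L/h × 9.9 mg/L = 19.19 mg/h

19.2 mg/h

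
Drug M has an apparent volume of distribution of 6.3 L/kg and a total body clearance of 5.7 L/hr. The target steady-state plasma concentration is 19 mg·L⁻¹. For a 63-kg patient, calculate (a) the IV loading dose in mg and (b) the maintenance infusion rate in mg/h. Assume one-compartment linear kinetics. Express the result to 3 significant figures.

Vd(total) = 63 kg × 6.3 L/kg = 396.9 L
LD = Vd · C_target = 396.9 × 19 = 7541 mg
Infusion rate = 5.700 L/h × 19 mg/L = 108.3 mg/h

(a) 7540 mg; (b) 108 mg/h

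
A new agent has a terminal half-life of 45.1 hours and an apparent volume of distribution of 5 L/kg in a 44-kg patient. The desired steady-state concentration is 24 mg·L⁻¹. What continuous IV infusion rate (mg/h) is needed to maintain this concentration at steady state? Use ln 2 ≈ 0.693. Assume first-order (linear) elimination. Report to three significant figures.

81.1 mg/h

Vd(total) = 44 kg × 5 L/kg = 220.0 L
k = 0.693/45.1 = 0.01537 h⁻¹, so CL = k·Vd = 0.01537 × 220.0 = 3.381 L/h
Infusion rate = CL × Css = 3.381 × 24 = 81.14 mg/h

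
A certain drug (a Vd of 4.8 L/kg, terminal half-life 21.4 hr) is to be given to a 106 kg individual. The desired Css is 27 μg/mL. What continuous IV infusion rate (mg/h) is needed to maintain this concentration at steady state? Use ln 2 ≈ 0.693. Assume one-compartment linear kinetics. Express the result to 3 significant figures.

445 mg/h

Total Vd = 4.8 × 106 = 508.8 L
k = 0.693/21.4 = 0.03238 h⁻¹, so CL = k·Vd = 0.03238 × 508.8 = 16.47 L/h
Infusion rate = CL × Css = 16.47 × 27 = 444.7 mg/h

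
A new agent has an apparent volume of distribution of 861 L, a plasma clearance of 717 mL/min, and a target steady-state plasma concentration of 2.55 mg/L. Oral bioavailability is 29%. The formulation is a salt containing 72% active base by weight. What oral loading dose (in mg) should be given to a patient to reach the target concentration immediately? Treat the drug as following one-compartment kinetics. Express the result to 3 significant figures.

LD = Vd × C / F / S = 861.0 × 2.550 / 0.29 / 0.72 = 10520 mg

10500 mg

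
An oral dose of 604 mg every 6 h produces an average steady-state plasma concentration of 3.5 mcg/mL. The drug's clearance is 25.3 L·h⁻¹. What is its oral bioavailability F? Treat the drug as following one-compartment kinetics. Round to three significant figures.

F·D/τ = CL·Css at steady state → F = CL·Css·τ / D.
F = 25.3 × 3.5 × 6 / 604 = 0.880

0.880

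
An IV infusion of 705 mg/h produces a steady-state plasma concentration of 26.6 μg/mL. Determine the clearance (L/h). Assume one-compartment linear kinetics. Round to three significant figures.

At steady state, infusion rate = CL × Css, so CL = rate / Css.
CL = 705 / 26.6 = 26.50 L/h

26.5 L/h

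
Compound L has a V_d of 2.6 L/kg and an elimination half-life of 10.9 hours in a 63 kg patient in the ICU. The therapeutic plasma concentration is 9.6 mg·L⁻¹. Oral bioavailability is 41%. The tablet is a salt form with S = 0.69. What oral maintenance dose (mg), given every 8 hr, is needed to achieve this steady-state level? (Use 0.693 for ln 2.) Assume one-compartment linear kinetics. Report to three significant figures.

Total Vd = 2.6 × 63 = 163.8 L
k = 0.693/10.9 = 0.06358 h⁻¹, so CL = k·Vd = 0.06358 × 163.8 = 10.41 L/h
D = CL × Css × τ / F / S = 10.41 × 9.6 × 8 / 0.41 / 0.69 = 2826 mg

2830 mg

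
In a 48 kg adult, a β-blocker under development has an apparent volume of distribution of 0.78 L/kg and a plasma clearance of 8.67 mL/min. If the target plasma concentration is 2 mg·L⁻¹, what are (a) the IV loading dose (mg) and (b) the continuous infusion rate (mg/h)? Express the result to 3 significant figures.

Vd(total) = 48 kg × 0.78 L/kg = 37.44 L
LD = Vd · C_target = 37.44 × 2 = 74.88 mg
CL = 8.67 mL/min = 8.67 × 0.06 = 0.5202 L/h
Infusion rate = 0.5202 L/h × 2 mg/L = 1.040 mg/h

(a) 74.9 mg; (b) 1.04 mg/h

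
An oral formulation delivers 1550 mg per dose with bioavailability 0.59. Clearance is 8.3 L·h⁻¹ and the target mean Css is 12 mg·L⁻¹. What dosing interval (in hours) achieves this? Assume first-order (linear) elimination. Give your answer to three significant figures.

F·D/τ = CL·Css → τ = F·D / (CL·Css).
τ = 0.59 × 1550 / (8.3 × 12) = 9.182 h

9.18 h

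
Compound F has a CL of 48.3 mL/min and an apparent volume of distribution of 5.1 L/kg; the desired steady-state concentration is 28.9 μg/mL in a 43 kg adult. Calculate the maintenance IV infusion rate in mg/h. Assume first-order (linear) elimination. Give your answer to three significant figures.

CL = 48.3 mL/min = 48.3 × 0.06 = 2.898 L/h
Vd does not affect the maintenance rate; only clearance governs steady-state input.
Infusion rate = CL · Css = 2.898 L/h × 28.9 mg/L = 83.75 mg/h

83.8 mg/h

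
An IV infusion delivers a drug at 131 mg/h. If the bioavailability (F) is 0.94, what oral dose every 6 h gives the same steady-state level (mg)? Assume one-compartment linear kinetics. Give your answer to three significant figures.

836 mg

To maintain the same Css, the systemic dosing rate must be unchanged: F·D/τ = infusion rate.
D = rate × τ / F = 131 × 6 / 0.94 = 836.2 mg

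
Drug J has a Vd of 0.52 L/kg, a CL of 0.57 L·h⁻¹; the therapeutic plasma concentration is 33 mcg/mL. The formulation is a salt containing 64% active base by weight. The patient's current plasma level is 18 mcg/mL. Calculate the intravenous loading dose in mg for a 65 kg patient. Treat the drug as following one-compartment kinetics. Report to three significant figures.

792 mg

Vd(total) = 65 kg × 0.52 L/kg = 33.80 L
Loading dose depends on Vd (not clearance): it fills the distribution volume.
Concentration deficit ΔC = 33 − 18 = 15.00 mg/L
LD = Vd × ΔC / S = 33.80 × 15.00 / 0.64 = 792.2 mg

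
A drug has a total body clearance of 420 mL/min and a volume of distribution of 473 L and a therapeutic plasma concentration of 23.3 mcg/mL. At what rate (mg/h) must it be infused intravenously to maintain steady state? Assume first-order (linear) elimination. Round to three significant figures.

CL = 420 mL/min = 420 × 0.06 = 25.20 L/h
Vd does not affect the maintenance rate; only clearance governs steady-state input.
R₀ = 25.20 × 23.3 = 587.2 mg/h

587 mg/h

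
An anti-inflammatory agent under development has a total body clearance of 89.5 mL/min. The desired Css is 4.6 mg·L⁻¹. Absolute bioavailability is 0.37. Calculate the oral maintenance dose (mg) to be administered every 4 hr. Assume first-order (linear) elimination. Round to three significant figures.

Convert clearance: 89.5 mL/min × 60 min/h ÷ 1000 mL/L = 5.370 L/h
D = CL × Css × τ / F = 5.370 × 4.6 × 4 / 0.37 = 267.0 mg

267 mg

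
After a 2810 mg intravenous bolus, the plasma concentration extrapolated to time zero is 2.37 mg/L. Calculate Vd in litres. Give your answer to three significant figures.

Immediately after an IV bolus, C₀ = Dose / Vd, so Vd = Dose / C₀.
Vd = 2810 / 2.37 = 1186 L

1190 L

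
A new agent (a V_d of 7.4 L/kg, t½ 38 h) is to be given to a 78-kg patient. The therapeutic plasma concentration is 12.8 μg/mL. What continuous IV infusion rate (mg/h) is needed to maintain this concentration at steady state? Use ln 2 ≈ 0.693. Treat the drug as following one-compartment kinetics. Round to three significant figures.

135 mg/h

Vd(total) = 78 kg × 7.4 L/kg = 577.2 L
CL = 0.693 × Vd / t½ = 0.693 × 577.2 / 38 = 10.53 L/h
Infusion rate = CL × Css = 10.53 × 12.8 = 134.8 mg/h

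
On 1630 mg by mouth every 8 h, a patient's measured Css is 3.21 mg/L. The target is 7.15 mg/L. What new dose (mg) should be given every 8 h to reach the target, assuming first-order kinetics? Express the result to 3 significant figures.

With linear kinetics, Css is proportional to dose rate (D/τ) at fixed clearance.
D₂ = D₁ × (Css,target / Css,current) = 1630 × 7.15/3.21 = 3631 mg

3630 mg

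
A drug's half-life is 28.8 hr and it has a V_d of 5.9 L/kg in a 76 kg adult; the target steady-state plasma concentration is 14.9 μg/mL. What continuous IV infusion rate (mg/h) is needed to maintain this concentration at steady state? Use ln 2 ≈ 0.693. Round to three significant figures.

161 mg/h

Vd(total) = 76 kg × 5.9 L/kg = 448.4 L
k = 0.693/28.8 = 0.02406 h⁻¹, so CL = k·Vd = 0.02406 × 448.4 = 10.79 L/h
Infusion rate = CL × Css = 10.79 × 14.9 = 160.8 mg/h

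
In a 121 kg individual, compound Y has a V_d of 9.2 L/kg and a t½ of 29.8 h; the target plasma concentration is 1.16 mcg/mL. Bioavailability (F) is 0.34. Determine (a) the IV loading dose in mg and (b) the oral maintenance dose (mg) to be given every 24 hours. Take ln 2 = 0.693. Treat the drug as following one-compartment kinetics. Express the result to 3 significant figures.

Total Vd = 9.2 × 121 = 1113 L
LD = Vd × C = 1113 × 1.16 = 1291 mg
CL = 0.693 × Vd / t½ = 0.693 × 1113 / 29.8 = 25.88 L/h
D = CL × Css × τ / F = 25.88 × 1.16 × 24 / 0.34 = 2119 mg

(a) 1290 mg; (b) 2120 mg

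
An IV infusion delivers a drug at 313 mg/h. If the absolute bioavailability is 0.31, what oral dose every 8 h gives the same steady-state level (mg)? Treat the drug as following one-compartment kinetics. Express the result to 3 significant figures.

8080 mg

To maintain the same Css, the systemic dosing rate must be unchanged: F·D/τ = infusion rate.
D = rate × τ / F = 313 × 8 / 0.31 = 8077 mg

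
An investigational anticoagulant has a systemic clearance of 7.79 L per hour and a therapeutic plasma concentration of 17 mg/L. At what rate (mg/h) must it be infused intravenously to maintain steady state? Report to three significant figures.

132 mg/h

Infusion rate = CL · Css = 7.790 L/h × 17 mg/L = 132.4 mg/h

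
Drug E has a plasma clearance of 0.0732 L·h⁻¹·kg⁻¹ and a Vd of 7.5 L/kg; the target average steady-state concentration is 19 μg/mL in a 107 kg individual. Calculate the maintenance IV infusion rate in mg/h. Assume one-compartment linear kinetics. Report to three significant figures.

CL = 0.0732 L·h⁻¹·kg⁻¹ × 107 kg = 7.832 L/h
Infusion rate = CL · Css = 7.832 L/h × 19 mg/L = 148.8 mg/h

149 mg/h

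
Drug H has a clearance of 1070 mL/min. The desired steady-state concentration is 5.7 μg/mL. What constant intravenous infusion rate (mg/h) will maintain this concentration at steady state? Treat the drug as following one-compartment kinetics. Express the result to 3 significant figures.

366 mg/h

Convert clearance: 1070 mL/min × 60 min/h ÷ 1000 mL/L = 64.20 L/h
At steady state, infusion rate equals elimination rate: rate in = CL × Css.
Infusion rate = CL · Css = 64.20 L/h × 5.7 mg/L = 365.9 mg/h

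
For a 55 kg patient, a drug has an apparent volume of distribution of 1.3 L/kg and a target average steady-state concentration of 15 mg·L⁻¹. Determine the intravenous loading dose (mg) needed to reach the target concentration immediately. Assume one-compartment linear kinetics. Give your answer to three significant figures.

Vd = 1.3 L/kg × 55 kg = 71.50 L
The loading dose fills Vd to the target concentration.
LD = Vd × C = 71.50 × 15.00 = 1073 mg

1070 mg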